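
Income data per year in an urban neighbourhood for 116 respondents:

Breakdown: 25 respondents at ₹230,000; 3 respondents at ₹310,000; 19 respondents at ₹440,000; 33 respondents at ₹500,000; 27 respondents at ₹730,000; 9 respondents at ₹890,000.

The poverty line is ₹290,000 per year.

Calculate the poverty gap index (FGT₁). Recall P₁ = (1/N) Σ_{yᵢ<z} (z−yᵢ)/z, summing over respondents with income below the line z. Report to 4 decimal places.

Poor units: 25×₹230,000 (q = 25 of N = 116).
Normalized shortfalls: (290000−230000)/290000 = 0.2069 (×25).
Sum of shortfalls = 5.172414; P₁ averages over all N: 5.172414 / 116 = 0.0446.

0.0446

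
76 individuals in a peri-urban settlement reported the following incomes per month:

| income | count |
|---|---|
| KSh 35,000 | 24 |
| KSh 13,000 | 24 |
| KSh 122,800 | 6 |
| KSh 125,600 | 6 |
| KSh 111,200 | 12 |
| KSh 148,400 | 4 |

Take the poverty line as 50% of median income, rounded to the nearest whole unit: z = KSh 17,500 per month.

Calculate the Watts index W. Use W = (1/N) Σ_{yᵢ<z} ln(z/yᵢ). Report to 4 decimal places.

Incomes under z: 24×KSh 13,000 (q = 24 of N = 76).
Log gaps: ln(17500/13000) = 0.2973 (×24).
W = 7.134037 / 76 = 0.0939.

0.0939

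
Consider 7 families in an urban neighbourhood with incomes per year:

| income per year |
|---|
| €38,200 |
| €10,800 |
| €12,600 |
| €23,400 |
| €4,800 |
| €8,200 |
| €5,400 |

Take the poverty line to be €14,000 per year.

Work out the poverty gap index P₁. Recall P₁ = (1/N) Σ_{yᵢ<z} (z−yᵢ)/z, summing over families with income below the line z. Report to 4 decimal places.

Poor units: €4,800, €5,400, €8,200, €10,800, €12,600 (q = 5 of N = 7).
Relative gaps: (14000−4800)/14000 = 0.6571; (14000−5400)/14000 = 0.6143; (14000−8200)/14000 = 0.4143; (14000−10800)/14000 = 0.2286; (14000−12600)/14000 = 0.1000.
Σ = 2.014286. Dividing by the full population N = 7 gives P₁ = 0.2878.

0.2878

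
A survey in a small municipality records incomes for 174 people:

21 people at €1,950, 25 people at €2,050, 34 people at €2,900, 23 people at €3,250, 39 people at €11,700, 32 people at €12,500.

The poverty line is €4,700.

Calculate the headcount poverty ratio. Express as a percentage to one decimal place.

59.2%

103 of the 174 people have income below €4,700.
H = 103/174 = 59.2%.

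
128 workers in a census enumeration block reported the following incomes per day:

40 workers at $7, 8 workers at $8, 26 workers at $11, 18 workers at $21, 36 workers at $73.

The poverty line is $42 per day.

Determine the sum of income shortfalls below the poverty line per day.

Poor units: 40×$7, 8×$8, 26×$11, 18×$21 (q = 92 of N = 128).
Individual gaps: 40×(42−7) = 1400; 8×(42−8) = 272; 26×(42−11) = 806; 18×(42−21) = 378.
Aggregate gap = $2,856.

$2,856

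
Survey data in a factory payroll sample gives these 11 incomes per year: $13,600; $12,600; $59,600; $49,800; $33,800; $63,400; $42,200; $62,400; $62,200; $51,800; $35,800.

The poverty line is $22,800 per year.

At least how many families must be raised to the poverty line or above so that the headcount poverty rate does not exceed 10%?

1

2 of the 11 families are poor, so H = 2/11 = 0.182.
A headcount ratio of at most 10% allows at most ⌊0.10 × 11⌋ = 1 poor families.
So at least 2 − 1 = 1 must be lifted.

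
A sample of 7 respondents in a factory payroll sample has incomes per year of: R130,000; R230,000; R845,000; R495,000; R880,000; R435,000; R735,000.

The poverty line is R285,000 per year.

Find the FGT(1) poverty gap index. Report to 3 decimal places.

Below the line: R130,000, R230,000 (q = 2 of N = 7).
Shortfall ratios: (285000−130000)/285000 = 0.5439; (285000−230000)/285000 = 0.1930.
Sum of shortfalls = 0.736842; P₁ averages over all N: 0.736842 / 7 = 0.105.

0.105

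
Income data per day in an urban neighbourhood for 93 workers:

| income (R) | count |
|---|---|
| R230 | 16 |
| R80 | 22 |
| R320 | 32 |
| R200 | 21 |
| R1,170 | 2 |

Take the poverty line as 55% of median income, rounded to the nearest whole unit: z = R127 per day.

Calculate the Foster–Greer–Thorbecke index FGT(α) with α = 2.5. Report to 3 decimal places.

Below the line: 22×R80 (q = 22 of N = 93).
Shortfall ratios: (127−80)/127 = 0.3701 (×22).
Raised to α = 2.5: 0.08332 (×22).
Sum = 1.832981; FGT(2.5) = 1.832981 / 93 = 0.020.

0.020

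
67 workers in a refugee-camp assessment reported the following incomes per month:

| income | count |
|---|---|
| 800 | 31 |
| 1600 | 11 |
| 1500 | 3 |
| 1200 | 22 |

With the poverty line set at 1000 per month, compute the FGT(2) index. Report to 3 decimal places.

0.019

Below the line: 31×800 (q = 31 of N = 67).
Relative gaps: (1000−800)/1000 = 0.2000 (×31).
Squared: 0.0400 (×31).
Sum = 1.240000; P₂ = 1.240000 / 67 = 0.019.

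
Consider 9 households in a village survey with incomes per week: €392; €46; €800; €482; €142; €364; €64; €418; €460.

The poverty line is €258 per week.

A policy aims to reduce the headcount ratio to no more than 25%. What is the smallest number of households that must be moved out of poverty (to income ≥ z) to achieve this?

3 of the 9 households are poor, so H = 3/9 = 0.333.
A headcount ratio of at most 25% allows at most ⌊0.25 × 9⌋ = 2 poor households.
So at least 3 − 2 = 1 must be lifted.

1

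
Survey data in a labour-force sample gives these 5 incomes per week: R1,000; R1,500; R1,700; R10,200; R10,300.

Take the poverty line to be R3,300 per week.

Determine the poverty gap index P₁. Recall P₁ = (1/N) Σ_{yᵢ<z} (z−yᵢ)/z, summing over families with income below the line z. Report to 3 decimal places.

0.345

Below the line: R1,000, R1,500, R1,700 (q = 3 of N = 5).
Shortfall ratios: (3300−1000)/3300 = 0.6970; (3300−1500)/3300 = 0.5455; (3300−1700)/3300 = 0.4848.
Σ = 1.727273. Dividing by the full population N = 5 gives P₁ = 0.345.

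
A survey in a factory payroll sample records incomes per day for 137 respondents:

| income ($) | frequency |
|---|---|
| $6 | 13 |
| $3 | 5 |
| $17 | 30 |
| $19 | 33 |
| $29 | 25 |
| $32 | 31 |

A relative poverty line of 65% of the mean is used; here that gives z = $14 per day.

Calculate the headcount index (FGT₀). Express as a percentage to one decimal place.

18 of the 137 respondents have income below $14.
H = 18/137 = 13.1%.

13.1%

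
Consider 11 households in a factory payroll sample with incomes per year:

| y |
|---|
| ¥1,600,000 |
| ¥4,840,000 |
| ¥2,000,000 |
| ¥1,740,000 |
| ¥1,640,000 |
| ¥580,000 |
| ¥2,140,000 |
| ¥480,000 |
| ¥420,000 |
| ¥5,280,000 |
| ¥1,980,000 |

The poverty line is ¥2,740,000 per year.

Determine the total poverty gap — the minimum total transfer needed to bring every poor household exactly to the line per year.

Below z: ¥420,000, ¥480,000, ¥580,000, ¥1,600,000, ¥1,640,000, ¥1,740,000, ¥1,980,000, ¥2,000,000, ¥2,140,000 (q = 9 of N = 11).
Individual gaps: 2740000−420000 = 2320000; 2740000−480000 = 2260000; 2740000−580000 = 2160000; 2740000−1600000 = 1140000; 2740000−1640000 = 1100000; 2740000−1740000 = 1000000; 2740000−1980000 = 760000; 2740000−2000000 = 740000; 2740000−2140000 = 600000.
Aggregate gap = ¥12,080,000.

¥12,080,000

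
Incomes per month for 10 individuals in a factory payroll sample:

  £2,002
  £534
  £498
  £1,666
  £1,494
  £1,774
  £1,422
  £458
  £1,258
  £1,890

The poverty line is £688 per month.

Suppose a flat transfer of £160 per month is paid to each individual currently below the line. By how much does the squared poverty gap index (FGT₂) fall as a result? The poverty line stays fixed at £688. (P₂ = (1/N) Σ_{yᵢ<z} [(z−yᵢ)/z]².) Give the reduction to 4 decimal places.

0.0226

Before: below the line — £458, £498, £534; squared poverty gap index (FGT₂) = 0.023813.
After the £160 transfer: below the line — £618, £658; squared poverty gap index (FGT₂) = 0.001225.
Reduction = 0.023813 − 0.001225 = 0.0226.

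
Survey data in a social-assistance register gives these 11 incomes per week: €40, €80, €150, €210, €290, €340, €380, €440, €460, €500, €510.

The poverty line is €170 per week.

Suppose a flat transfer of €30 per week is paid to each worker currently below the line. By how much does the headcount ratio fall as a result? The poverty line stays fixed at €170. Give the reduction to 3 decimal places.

Before: below the line — €40, €80, €150; headcount ratio = 0.27273.
After the €30 transfer: below the line — €70, €110; headcount ratio = 0.18182.
Reduction = 0.27273 − 0.18182 = 0.091.

0.091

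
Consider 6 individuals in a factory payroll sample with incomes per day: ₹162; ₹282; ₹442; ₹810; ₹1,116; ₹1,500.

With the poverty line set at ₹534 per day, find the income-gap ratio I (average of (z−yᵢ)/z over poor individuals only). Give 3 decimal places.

0.447

Poor units: ₹162, ₹282, ₹442 (q = 3 of N = 6).
Shortfall ratios (z−y)/z: 0.6966, 0.4719, 0.1723; sum = 1.340824.
The income-gap ratio divides by q (the poor only): 1.340824 / 3 = 0.447.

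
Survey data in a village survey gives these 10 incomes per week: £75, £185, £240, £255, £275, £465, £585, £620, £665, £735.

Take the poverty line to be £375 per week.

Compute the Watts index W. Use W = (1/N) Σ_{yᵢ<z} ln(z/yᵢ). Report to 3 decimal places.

Below the line: £75, £185, £240, £255, £275 (q = 5 of N = 10).
Log gaps: ln(375/75) = 1.6094; ln(375/185) = 0.7066; ln(375/240) = 0.4463; ln(375/255) = 0.3857; ln(375/275) = 0.3102.
W = 3.458113 / 10 = 0.346.

0.346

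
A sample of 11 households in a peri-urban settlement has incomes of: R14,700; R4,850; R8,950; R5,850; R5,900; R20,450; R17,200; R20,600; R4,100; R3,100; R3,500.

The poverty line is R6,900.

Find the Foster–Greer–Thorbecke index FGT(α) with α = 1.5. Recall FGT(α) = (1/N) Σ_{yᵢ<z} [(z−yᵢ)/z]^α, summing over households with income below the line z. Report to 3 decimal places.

0.117

Poor units: R3,100, R3,500, R4,100, R4,850, R5,850, R5,900 (q = 6 of N = 11).
Normalized shortfalls: (6900−3100)/6900 = 0.5507; (6900−3500)/6900 = 0.4928; (6900−4100)/6900 = 0.4058; (6900−4850)/6900 = 0.2971; (6900−5850)/6900 = 0.1522; (6900−5900)/6900 = 0.1449.
Raised to α = 1.5: 0.40870; 0.34590; 0.25850; 0.16194; 0.05936; 0.05517.
Sum = 1.289571; FGT(1.5) = 1.289571 / 11 = 0.117.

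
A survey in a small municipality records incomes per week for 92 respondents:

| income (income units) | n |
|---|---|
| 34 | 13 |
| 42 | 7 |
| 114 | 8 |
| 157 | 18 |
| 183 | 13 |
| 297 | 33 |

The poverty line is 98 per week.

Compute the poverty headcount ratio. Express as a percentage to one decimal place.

21.7%

20 of the 92 respondents have income below 98.
H = 20/92 = 21.7%.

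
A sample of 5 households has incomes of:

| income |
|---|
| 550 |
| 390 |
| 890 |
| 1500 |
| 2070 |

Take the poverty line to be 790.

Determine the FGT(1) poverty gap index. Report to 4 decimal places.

0.1620

Below z: 390, 550 (q = 2 of N = 5).
Normalized shortfalls: (790−390)/790 = 0.5063; (790−550)/790 = 0.3038.
Σ = 0.810127. Dividing by the full population N = 5 gives P₁ = 0.1620.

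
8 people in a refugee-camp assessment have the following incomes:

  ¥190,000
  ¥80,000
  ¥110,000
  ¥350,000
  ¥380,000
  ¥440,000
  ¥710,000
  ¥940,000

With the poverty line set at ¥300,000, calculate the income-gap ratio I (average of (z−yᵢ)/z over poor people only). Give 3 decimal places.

0.578

Below the line: ¥80,000, ¥110,000, ¥190,000 (q = 3 of N = 8).
Shortfall ratios (z−y)/z: 0.7333, 0.6333, 0.3667; sum = 1.733333.
I averages over the q = 3 poor units only: 1.733333 / 3 = 0.578.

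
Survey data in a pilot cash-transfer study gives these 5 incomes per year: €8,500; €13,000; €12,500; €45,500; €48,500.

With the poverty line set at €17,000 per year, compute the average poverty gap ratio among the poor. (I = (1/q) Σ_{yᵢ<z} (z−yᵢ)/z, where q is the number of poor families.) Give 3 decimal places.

Poor units: €8,500, €12,500, €13,000 (q = 3 of N = 5).
Shortfall ratios (z−y)/z: 0.5000, 0.2647, 0.2353; sum = 1.000000.
I averages over the q = 3 poor units only: 1.000000 / 3 = 0.333.

0.333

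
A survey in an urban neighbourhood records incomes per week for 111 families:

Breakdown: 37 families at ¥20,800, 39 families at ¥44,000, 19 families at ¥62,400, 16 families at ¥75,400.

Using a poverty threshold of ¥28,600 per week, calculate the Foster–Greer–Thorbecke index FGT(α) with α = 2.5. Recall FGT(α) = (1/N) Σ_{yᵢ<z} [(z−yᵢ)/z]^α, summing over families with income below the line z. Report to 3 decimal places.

0.013

Below z: 37×¥20,800 (q = 37 of N = 111).
Gap ratios (z−y)/z: (28600−20800)/28600 = 0.2727 (×37).
Raised to α = 2.5: 0.03884 (×37).
Sum = 1.437220; FGT(2.5) = 1.437220 / 111 = 0.013.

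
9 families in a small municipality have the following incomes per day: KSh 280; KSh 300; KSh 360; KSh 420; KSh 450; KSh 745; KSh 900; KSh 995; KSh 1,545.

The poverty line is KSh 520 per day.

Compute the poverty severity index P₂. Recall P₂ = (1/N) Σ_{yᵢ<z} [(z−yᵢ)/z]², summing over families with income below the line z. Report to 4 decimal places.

0.0602

Below z: KSh 280, KSh 300, KSh 360, KSh 420, KSh 450 (q = 5 of N = 9).
Normalized shortfalls: (520−280)/520 = 0.4615; (520−300)/520 = 0.4231; (520−360)/520 = 0.3077; (520−420)/520 = 0.1923; (520−450)/520 = 0.1346.
Squared: 0.2130; 0.1790; 0.0947; 0.0370; 0.0181.
Sum = 0.541790; P₂ = 0.541790 / 9 = 0.0602.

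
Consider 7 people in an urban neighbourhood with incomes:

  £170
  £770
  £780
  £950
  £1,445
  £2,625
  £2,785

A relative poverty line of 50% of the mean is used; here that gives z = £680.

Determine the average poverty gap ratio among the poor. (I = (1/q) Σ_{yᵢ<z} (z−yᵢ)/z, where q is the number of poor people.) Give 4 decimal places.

0.7500

Below the line: £170 (q = 1 of N = 7).
Shortfall ratios (z−y)/z: 0.7500; sum = 0.750000.
The income-gap ratio divides by q (the poor only): 0.750000 / 1 = 0.7500.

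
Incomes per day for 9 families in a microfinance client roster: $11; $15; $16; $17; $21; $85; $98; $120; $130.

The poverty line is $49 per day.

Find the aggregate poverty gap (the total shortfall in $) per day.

Below z: $11, $15, $16, $17, $21 (q = 5 of N = 9).
Individual gaps: 49−11 = 38; 49−15 = 34; 49−16 = 33; 49−17 = 32; 49−21 = 28.
Aggregate gap = $165.

$165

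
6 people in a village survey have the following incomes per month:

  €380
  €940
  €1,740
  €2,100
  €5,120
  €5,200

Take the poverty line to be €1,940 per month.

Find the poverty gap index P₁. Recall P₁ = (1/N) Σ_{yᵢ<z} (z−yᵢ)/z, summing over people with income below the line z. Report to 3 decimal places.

0.237

Poor units: €380, €940, €1,740 (q = 3 of N = 6).
Normalized shortfalls: (1940−380)/1940 = 0.8041; (1940−940)/1940 = 0.5155; (1940−1740)/1940 = 0.1031.
Sum of shortfalls = 1.422680; P₁ averages over all N: 1.422680 / 6 = 0.237.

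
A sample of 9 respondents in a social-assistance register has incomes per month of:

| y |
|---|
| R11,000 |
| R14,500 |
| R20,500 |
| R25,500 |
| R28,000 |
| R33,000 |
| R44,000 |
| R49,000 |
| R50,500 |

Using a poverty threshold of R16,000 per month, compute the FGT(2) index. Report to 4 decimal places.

Below z: R11,000, R14,500 (q = 2 of N = 9).
Relative gaps: (16000−11000)/16000 = 0.3125; (16000−14500)/16000 = 0.0938.
Squared: 0.0977; 0.0088.
Sum = 0.106445; P₂ = 0.106445 / 9 = 0.0118.

0.0118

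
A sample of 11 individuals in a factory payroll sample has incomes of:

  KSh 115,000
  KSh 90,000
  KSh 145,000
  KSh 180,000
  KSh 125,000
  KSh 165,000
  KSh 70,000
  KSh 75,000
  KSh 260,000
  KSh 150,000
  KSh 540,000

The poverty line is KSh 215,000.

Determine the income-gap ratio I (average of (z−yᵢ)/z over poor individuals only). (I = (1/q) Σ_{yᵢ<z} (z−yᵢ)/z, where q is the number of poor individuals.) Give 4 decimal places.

0.4238

Below z: KSh 70,000, KSh 75,000, KSh 90,000, KSh 115,000, KSh 125,000, KSh 145,000, KSh 150,000, KSh 165,000, KSh 180,000 (q = 9 of N = 11).
Shortfall ratios (z−y)/z: 0.6744, 0.6512, 0.5814, 0.4651, 0.4186, 0.3256, 0.3023, 0.2326, 0.1628; sum = 3.813953.
I averages over the q = 9 poor units only: 3.813953 / 9 = 0.4238.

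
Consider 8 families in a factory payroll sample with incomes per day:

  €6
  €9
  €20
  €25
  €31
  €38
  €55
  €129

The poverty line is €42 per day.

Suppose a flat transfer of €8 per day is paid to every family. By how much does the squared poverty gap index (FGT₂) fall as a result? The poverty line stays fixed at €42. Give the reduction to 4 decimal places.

Before: below the line — €6, €9, €20, €25, €31, €38; squared poverty gap index (FGT₂) = 0.233489.
After the €8 transfer: below the line — €14, €17, €28, €33, €39; squared poverty gap index (FGT₂) = 0.120111.
Reduction = 0.233489 − 0.120111 = 0.1134.

0.1134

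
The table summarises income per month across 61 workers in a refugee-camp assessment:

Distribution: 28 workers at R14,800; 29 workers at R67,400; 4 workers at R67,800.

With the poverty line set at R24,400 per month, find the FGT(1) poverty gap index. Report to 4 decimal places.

Below z: 28×R14,800 (q = 28 of N = 61).
Shortfall ratios: (24400−14800)/24400 = 0.3934 (×28).
Sum of shortfalls = 11.016393; P₁ averages over all N: 11.016393 / 61 = 0.1806.

0.1806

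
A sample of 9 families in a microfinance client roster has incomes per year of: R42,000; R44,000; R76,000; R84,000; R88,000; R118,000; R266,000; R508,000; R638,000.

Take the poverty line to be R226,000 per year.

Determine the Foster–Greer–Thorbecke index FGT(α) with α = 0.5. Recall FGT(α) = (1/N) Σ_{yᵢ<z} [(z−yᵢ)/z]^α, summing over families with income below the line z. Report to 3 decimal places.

Below the line: R42,000, R44,000, R76,000, R84,000, R88,000, R118,000 (q = 6 of N = 9).
Relative gaps: (226000−42000)/226000 = 0.8142; (226000−44000)/226000 = 0.8053; (226000−76000)/226000 = 0.6637; (226000−84000)/226000 = 0.6283; (226000−88000)/226000 = 0.6106; (226000−118000)/226000 = 0.4779.
Raised to α = 0.5: 0.90231; 0.89739; 0.81469; 0.79267; 0.78142; 0.69129.
Sum = 4.879759; FGT(0.5) = 4.879759 / 9 = 0.542.

0.542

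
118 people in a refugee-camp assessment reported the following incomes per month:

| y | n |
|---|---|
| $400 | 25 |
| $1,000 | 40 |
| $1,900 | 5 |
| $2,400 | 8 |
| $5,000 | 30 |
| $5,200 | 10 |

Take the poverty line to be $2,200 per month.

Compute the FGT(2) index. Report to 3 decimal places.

0.243

Below z: 25×$400, 40×$1,000, 5×$1,900 (q = 70 of N = 118).
Relative gaps: (2200−400)/2200 = 0.8182 (×25); (2200−1000)/2200 = 0.5455 (×40); (2200−1900)/2200 = 0.1364 (×5).
Squared: 0.6694 (×25); 0.2975 (×40); 0.0186 (×5).
Sum = 28.729339; P₂ = 28.729339 / 118 = 0.243.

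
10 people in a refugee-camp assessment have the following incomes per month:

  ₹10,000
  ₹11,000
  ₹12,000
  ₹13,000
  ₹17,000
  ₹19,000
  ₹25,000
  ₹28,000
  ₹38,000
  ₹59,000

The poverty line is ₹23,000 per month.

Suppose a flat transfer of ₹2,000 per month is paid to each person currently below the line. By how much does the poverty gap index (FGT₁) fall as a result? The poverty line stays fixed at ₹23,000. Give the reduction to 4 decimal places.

Before: below the line — ₹10,000, ₹11,000, ₹12,000, ₹13,000, ₹17,000, ₹19,000; poverty gap index (FGT₁) = 0.243478.
After the ₹2,000 transfer: below the line — ₹12,000, ₹13,000, ₹14,000, ₹15,000, ₹19,000, ₹21,000; poverty gap index (FGT₁) = 0.191304.
Reduction = 0.243478 − 0.191304 = 0.0522.

0.0522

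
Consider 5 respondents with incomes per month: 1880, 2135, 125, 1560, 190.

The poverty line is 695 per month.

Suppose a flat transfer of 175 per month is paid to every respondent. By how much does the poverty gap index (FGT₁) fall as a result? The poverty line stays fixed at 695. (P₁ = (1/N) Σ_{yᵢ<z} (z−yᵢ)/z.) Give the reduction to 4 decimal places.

0.1007

Before: below the line — 125, 190; poverty gap index (FGT₁) = 0.309353.
After the 175 transfer: below the line — 300, 365; poverty gap index (FGT₁) = 0.208633.
Reduction = 0.309353 − 0.208633 = 0.1007.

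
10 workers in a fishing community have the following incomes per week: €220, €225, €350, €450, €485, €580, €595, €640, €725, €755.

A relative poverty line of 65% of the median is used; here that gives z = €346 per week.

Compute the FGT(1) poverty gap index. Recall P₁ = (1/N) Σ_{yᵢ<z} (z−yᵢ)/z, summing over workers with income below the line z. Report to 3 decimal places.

0.071

Below z: €220, €225 (q = 2 of N = 10).
Shortfall ratios: (346−220)/346 = 0.3642; (346−225)/346 = 0.3497.
Σ = 0.713873. Dividing by the full population N = 10 gives P₁ = 0.071.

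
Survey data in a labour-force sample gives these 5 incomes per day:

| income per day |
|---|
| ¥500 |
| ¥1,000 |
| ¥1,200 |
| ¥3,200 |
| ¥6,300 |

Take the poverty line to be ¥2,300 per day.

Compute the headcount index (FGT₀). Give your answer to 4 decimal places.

3 of the 5 households have income below ¥2,300.
H = 3/5 = 0.6000.

0.6000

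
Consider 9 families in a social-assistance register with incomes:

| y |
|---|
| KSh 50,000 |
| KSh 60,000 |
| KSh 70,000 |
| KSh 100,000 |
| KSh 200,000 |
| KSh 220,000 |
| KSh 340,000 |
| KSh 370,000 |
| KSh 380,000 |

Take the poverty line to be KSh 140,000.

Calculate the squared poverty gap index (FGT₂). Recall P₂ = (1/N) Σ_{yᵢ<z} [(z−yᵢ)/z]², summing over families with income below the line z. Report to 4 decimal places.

Poor units: KSh 50,000, KSh 60,000, KSh 70,000, KSh 100,000 (q = 4 of N = 9).
Shortfall ratios: (140000−50000)/140000 = 0.6429; (140000−60000)/140000 = 0.5714; (140000−70000)/140000 = 0.5000; (140000−100000)/140000 = 0.2857.
Squared: 0.4133; 0.3265; 0.2500; 0.0816.
Sum = 1.071429; P₂ = 1.071429 / 9 = 0.1190.

0.1190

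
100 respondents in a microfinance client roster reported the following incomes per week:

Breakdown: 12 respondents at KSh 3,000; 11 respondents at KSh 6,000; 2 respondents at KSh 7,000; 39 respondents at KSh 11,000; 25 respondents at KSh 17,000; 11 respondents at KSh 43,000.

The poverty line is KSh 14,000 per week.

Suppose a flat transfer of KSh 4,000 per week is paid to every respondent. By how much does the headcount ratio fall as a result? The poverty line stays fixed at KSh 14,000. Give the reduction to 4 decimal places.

0.3900

Before: below the line — 12×KSh 3,000, 11×KSh 6,000, 2×KSh 7,000, 39×KSh 11,000; headcount ratio = 0.640000.
After the KSh 4,000 transfer: below the line — 12×KSh 7,000, 11×KSh 10,000, 2×KSh 11,000; headcount ratio = 0.250000.
Reduction = 0.640000 − 0.250000 = 0.3900.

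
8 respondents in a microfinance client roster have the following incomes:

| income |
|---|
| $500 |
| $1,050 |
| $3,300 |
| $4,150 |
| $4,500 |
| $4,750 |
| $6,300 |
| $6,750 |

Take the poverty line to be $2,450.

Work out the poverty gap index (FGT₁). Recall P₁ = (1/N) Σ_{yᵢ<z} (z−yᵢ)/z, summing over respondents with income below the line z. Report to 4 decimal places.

0.1709

Poor units: $500, $1,050 (q = 2 of N = 8).
Gap ratios (z−y)/z: (2450−500)/2450 = 0.7959; (2450−1050)/2450 = 0.5714.
Sum of shortfalls = 1.367347; P₁ averages over all N: 1.367347 / 8 = 0.1709.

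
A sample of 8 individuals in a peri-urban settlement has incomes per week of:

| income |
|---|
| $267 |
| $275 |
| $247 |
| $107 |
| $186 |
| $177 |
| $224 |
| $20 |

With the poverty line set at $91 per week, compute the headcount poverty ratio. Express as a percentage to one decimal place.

1 of the 8 individuals have income below $91.
H = 1/8 = 12.5%.

12.5%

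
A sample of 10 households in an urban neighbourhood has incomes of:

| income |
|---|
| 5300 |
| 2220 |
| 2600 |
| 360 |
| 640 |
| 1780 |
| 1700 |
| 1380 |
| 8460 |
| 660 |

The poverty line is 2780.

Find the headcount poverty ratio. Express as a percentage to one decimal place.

8 of the 10 households have income below 2780.
H = 8/10 = 80.0%.

80.0%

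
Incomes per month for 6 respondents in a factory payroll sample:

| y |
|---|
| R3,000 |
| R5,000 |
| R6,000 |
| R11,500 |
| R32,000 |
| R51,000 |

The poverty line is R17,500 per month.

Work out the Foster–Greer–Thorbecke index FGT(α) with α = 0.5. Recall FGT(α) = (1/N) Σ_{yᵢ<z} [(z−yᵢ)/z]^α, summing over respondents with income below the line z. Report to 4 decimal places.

Below z: R3,000, R5,000, R6,000, R11,500 (q = 4 of N = 6).
Shortfall ratios: (17500−3000)/17500 = 0.8286; (17500−5000)/17500 = 0.7143; (17500−6000)/17500 = 0.6571; (17500−11500)/17500 = 0.3429.
Raised to α = 0.5: 0.91026; 0.84515; 0.81064; 0.58554.
Sum = 3.151597; FGT(0.5) = 3.151597 / 6 = 0.5253.

0.5253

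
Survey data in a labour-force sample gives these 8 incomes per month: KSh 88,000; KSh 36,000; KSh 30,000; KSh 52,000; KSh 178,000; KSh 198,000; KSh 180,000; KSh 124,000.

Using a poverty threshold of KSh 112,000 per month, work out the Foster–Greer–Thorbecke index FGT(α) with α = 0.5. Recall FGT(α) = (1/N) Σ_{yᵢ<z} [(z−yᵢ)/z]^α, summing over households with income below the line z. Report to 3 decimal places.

0.359

Poor units: KSh 30,000, KSh 36,000, KSh 52,000, KSh 88,000 (q = 4 of N = 8).
Relative gaps: (112000−30000)/112000 = 0.7321; (112000−36000)/112000 = 0.6786; (112000−52000)/112000 = 0.5357; (112000−88000)/112000 = 0.2143.
Raised to α = 0.5: 0.85565; 0.82375; 0.73193; 0.46291.
Sum = 2.874243; FGT(0.5) = 2.874243 / 8 = 0.359.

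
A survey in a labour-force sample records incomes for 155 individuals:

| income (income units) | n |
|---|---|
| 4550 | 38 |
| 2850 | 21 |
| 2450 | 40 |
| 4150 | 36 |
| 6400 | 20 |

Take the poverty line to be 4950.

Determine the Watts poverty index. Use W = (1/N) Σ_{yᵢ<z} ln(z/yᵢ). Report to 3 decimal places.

Incomes under z: 40×2450, 21×2850, 36×4150, 38×4550 (q = 135 of N = 155).
ln(z/y) terms: ln(4950/2450) = 0.7033 (×40); ln(4950/2850) = 0.5521 (×21); ln(4950/4150) = 0.1763 (×36); ln(4950/4550) = 0.0843 (×38).
W = 49.273368 / 155 = 0.318.

0.318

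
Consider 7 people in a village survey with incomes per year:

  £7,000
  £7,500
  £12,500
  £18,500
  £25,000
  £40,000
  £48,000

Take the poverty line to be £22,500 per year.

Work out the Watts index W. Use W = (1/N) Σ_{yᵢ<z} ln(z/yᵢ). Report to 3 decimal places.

Below the line: £7,000, £7,500, £12,500, £18,500 (q = 4 of N = 7).
ln(z/y) terms: ln(22500/7000) = 1.1676; ln(22500/7500) = 1.0986; ln(22500/12500) = 0.5878; ln(22500/18500) = 0.1957.
W = 3.049749 / 7 = 0.436.

0.436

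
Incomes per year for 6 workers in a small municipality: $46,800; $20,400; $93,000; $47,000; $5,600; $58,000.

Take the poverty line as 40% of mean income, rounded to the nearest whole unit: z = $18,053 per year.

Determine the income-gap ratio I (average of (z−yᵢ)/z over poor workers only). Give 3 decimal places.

Below z: $5,600 (q = 1 of N = 6).
Relative gaps: 0.6898; sum = 0.689802.
I averages over the q = 1 poor units only: 0.689802 / 1 = 0.690.

0.690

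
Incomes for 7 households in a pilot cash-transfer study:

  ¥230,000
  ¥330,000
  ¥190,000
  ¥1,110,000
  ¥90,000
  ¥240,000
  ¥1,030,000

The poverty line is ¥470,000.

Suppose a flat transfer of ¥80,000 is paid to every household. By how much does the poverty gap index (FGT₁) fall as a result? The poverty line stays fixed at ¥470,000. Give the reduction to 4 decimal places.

Before: below the line — ¥90,000, ¥190,000, ¥230,000, ¥240,000, ¥330,000; poverty gap index (FGT₁) = 0.386018.
After the ¥80,000 transfer: below the line — ¥170,000, ¥270,000, ¥310,000, ¥320,000, ¥410,000; poverty gap index (FGT₁) = 0.264438.
Reduction = 0.386018 − 0.264438 = 0.1216.

0.1216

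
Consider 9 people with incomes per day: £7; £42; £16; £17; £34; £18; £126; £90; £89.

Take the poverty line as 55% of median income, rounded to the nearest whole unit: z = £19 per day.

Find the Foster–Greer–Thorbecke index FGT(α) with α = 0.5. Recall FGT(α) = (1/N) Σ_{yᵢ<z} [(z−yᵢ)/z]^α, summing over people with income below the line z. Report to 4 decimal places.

0.1940

Below the line: £7, £16, £17, £18 (q = 4 of N = 9).
Relative gaps: (19−7)/19 = 0.6316; (19−16)/19 = 0.1579; (19−17)/19 = 0.1053; (19−18)/19 = 0.0526.
Raised to α = 0.5: 0.79472; 0.39736; 0.32444; 0.22942.
Sum = 1.745938; FGT(0.5) = 1.745938 / 9 = 0.1940.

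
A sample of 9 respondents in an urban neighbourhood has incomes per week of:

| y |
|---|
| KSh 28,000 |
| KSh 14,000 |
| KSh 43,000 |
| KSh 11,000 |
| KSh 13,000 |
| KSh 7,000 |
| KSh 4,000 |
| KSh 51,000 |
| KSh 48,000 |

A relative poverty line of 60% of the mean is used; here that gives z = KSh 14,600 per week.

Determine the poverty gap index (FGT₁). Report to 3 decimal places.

Poor units: KSh 4,000, KSh 7,000, KSh 11,000, KSh 13,000, KSh 14,000 (q = 5 of N = 9).
Gap ratios (z−y)/z: (14600−4000)/14600 = 0.7260; (14600−7000)/14600 = 0.5205; (14600−11000)/14600 = 0.2466; (14600−13000)/14600 = 0.1096; (14600−14000)/14600 = 0.0411.
Sum of shortfalls = 1.643836; P₁ averages over all N: 1.643836 / 9 = 0.183.

0.183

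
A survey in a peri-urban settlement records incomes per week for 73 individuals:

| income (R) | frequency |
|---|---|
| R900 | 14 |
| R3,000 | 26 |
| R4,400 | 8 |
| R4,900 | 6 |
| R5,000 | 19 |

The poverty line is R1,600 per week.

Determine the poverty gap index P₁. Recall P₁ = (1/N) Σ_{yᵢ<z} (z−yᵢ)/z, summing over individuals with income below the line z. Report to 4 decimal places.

Below z: 14×R900 (q = 14 of N = 73).
Normalized shortfalls: (1600−900)/1600 = 0.4375 (×14).
Σ = 6.125000. Dividing by the full population N = 73 gives P₁ = 0.0839.

0.0839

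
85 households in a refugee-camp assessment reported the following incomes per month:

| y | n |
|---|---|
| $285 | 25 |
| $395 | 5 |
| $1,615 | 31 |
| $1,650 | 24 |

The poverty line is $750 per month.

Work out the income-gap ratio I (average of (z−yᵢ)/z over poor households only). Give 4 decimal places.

Below z: 25×$285, 5×$395 (q = 30 of N = 85).
Shortfall ratios (z−y)/z: 0.6200 (×25), 0.4733 (×5); sum = 17.866667.
The income-gap ratio divides by q (the poor only): 17.866667 / 30 = 0.5956.

0.5956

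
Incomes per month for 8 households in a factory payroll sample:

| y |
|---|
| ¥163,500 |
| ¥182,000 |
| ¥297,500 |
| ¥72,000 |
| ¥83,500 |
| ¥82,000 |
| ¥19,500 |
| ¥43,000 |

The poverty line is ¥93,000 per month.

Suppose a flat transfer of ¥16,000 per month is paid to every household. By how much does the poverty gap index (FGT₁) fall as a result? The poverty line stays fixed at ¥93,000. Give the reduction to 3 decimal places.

0.092

Before: below the line — ¥19,500, ¥43,000, ¥72,000, ¥82,000, ¥83,500; poverty gap index (FGT₁) = 0.22177.
After the ¥16,000 transfer: below the line — ¥35,500, ¥59,000, ¥88,000; poverty gap index (FGT₁) = 0.12970.
Reduction = 0.22177 − 0.12970 = 0.092.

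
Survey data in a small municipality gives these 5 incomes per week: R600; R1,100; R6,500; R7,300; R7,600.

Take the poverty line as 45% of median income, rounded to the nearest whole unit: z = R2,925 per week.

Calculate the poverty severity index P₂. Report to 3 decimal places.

0.204

Below z: R600, R1,100 (q = 2 of N = 5).
Shortfall ratios: (2925−600)/2925 = 0.7949; (2925−1100)/2925 = 0.6239.
Squared: 0.6318; 0.3893.
Sum = 1.021112; P₂ = 1.021112 / 5 = 0.204.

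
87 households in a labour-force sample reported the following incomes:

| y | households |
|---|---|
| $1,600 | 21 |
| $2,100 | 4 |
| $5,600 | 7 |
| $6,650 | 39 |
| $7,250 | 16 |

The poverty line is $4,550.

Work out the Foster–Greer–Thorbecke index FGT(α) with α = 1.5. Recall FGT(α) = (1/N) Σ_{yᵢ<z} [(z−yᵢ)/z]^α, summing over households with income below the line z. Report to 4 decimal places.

Below the line: 21×$1,600, 4×$2,100 (q = 25 of N = 87).
Normalized shortfalls: (4550−1600)/4550 = 0.6484 (×21); (4550−2100)/4550 = 0.5385 (×4).
Raised to α = 1.5: 0.52205 (×21); 0.39512 (×4).
Sum = 12.543638; FGT(1.5) = 12.543638 / 87 = 0.1442.

0.1442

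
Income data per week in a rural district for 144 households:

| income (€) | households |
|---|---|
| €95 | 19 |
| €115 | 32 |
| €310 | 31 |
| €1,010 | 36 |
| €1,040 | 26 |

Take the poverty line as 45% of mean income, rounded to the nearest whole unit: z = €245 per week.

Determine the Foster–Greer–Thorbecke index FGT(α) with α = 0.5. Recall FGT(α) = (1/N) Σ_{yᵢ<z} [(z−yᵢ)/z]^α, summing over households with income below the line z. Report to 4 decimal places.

0.2651

Below z: 19×€95, 32×€115 (q = 51 of N = 144).
Normalized shortfalls: (245−95)/245 = 0.6122 (×19); (245−115)/245 = 0.5306 (×32).
Raised to α = 0.5: 0.78246 (×19); 0.72843 (×32).
Sum = 38.176559; FGT(0.5) = 38.176559 / 144 = 0.2651.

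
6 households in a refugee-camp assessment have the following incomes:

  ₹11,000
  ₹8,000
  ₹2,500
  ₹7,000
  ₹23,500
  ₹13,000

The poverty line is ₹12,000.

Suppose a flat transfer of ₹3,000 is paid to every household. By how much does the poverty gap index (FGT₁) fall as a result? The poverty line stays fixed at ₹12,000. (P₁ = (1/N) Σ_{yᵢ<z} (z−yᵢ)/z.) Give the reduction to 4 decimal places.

0.1389

Before: below the line — ₹2,500, ₹7,000, ₹8,000, ₹11,000; poverty gap index (FGT₁) = 0.270833.
After the ₹3,000 transfer: below the line — ₹5,500, ₹10,000, ₹11,000; poverty gap index (FGT₁) = 0.131944.
Reduction = 0.270833 − 0.131944 = 0.1389.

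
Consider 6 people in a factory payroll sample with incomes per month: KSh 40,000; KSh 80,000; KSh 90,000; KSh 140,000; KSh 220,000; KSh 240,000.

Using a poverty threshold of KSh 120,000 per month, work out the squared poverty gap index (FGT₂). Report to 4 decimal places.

Poor units: KSh 40,000, KSh 80,000, KSh 90,000 (q = 3 of N = 6).
Shortfall ratios: (120000−40000)/120000 = 0.6667; (120000−80000)/120000 = 0.3333; (120000−90000)/120000 = 0.2500.
Squared: 0.4444; 0.1111; 0.0625.
Sum = 0.618056; P₂ = 0.618056 / 6 = 0.1030.

0.1030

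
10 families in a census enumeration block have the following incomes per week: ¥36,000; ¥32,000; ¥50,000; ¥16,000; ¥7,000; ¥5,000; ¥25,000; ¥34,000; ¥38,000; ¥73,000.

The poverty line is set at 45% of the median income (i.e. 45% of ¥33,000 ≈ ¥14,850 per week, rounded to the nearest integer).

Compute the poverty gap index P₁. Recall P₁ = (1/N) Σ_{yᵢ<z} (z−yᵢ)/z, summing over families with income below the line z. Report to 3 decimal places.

Incomes under z: ¥5,000, ¥7,000 (q = 2 of N = 10).
Normalized shortfalls: (14850−5000)/14850 = 0.6633; (14850−7000)/14850 = 0.5286.
Sum of shortfalls = 1.191919; P₁ averages over all N: 1.191919 / 10 = 0.119.

0.119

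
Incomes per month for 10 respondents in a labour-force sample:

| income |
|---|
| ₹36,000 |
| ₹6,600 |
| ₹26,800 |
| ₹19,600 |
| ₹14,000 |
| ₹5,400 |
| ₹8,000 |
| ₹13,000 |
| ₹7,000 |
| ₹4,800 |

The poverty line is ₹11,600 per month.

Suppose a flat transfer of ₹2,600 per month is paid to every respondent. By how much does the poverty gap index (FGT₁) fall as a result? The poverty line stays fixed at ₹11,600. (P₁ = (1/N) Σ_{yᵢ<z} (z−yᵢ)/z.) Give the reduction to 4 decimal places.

0.1121

Before: below the line — ₹4,800, ₹5,400, ₹6,600, ₹7,000, ₹8,000; poverty gap index (FGT₁) = 0.225862.
After the ₹2,600 transfer: below the line — ₹7,400, ₹8,000, ₹9,200, ₹9,600, ₹10,600; poverty gap index (FGT₁) = 0.113793.
Reduction = 0.225862 − 0.113793 = 0.1121.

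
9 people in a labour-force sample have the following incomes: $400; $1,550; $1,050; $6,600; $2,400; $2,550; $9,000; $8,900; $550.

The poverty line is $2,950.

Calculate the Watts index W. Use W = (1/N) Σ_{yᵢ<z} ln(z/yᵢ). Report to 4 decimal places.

Below the line: $400, $550, $1,050, $1,550, $2,400, $2,550 (q = 6 of N = 9).
ln(z/y) terms: ln(2950/400) = 1.9981; ln(2950/550) = 1.6796; ln(2950/1050) = 1.0330; ln(2950/1550) = 0.6436; ln(2950/2400) = 0.2063; ln(2950/2550) = 0.1457.
W = 5.706352 / 9 = 0.6340.

0.6340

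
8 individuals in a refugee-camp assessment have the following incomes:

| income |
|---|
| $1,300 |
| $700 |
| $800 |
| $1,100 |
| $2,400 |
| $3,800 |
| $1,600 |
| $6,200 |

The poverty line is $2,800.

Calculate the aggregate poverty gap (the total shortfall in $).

$8,900

Poor units: $700, $800, $1,100, $1,300, $1,600, $2,400 (q = 6 of N = 8).
Individual gaps: 2800−700 = 2100; 2800−800 = 2000; 2800−1100 = 1700; 2800−1300 = 1500; 2800−1600 = 1200; 2800−2400 = 400.
Aggregate gap = $8,900.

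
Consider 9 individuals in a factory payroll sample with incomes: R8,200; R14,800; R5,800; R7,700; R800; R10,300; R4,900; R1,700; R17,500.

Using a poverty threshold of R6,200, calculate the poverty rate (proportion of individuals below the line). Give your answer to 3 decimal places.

4 of the 9 individuals have income below R6,200.
H = 4/9 = 0.444.

0.444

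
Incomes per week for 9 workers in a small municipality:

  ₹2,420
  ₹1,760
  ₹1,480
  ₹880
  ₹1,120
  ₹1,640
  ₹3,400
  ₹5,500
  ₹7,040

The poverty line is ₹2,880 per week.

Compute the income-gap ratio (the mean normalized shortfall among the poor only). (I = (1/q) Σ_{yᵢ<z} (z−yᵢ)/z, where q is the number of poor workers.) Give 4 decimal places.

Below the line: ₹880, ₹1,120, ₹1,480, ₹1,640, ₹1,760, ₹2,420 (q = 6 of N = 9).
Shortfall ratios (z−y)/z: 0.6944, 0.6111, 0.4861, 0.4306, 0.3889, 0.1597; sum = 2.770833.
I averages over the q = 6 poor units only: 2.770833 / 6 = 0.4618.

0.4618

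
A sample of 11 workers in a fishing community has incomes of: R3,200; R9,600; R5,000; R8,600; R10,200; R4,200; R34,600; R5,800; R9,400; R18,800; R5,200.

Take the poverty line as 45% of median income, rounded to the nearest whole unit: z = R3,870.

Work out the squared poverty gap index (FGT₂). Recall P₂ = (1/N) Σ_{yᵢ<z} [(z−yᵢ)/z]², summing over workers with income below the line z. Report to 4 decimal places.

0.0027

Below the line: R3,200 (q = 1 of N = 11).
Normalized shortfalls: (3870−3200)/3870 = 0.1731.
Squared: 0.0300.
Sum = 0.029973; P₂ = 0.029973 / 11 = 0.0027.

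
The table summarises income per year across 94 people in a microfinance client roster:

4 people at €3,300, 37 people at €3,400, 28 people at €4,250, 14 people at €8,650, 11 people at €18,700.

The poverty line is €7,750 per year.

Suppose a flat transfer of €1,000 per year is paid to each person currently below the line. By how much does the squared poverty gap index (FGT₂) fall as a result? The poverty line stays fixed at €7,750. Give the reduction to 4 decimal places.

0.0858

Before: below the line — 4×€3,300, 37×€3,400, 28×€4,250; squared poverty gap index (FGT₂) = 0.198790.
After the €1,000 transfer: below the line — 4×€4,300, 37×€4,400, 28×€5,250; squared poverty gap index (FGT₂) = 0.112975.
Reduction = 0.198790 − 0.112975 = 0.0858.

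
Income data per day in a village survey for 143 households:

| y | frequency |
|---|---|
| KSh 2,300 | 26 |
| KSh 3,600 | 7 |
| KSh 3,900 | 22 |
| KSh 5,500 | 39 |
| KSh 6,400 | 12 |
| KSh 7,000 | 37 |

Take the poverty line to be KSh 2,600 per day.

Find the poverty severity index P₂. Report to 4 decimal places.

0.0024

Below z: 26×KSh 2,300 (q = 26 of N = 143).
Normalized shortfalls: (2600−2300)/2600 = 0.1154 (×26).
Squared: 0.0133 (×26).
Sum = 0.346154; P₂ = 0.346154 / 143 = 0.0024.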